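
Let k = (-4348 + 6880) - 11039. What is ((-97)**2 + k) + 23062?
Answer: 23964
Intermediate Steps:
k = -8507 (k = 2532 - 11039 = -8507)
((-97)**2 + k) + 23062 = ((-97)**2 - 8507) + 23062 = (9409 - 8507) + 23062 = 902 + 23062 = 23964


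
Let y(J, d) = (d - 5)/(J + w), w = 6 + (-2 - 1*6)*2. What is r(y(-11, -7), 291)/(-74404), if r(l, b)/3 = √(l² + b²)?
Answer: -3*√4149385/520828 ≈ -0.011733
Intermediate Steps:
w = -10 (w = 6 + (-2 - 6)*2 = 6 - 8*2 = 6 - 16 = -10)
y(J, d) = (-5 + d)/(-10 + J) (y(J, d) = (d - 5)/(J - 10) = (-5 + d)/(-10 + J))
r(l, b) = 3*√(b² + l²) (r(l, b) = 3*√(l² + b²) = 3*√(b² + l²))
r(y(-11, -7), 291)/(-74404) = (3*√(291² + ((-5 - 7)/(-10 - 11))²))/(-74404) = (3*√(84681 + (-12/(-21))²))*(-1/74404) = (3*√(84681 + (-1/21*(-12))²))*(-1/74404) = (3*√(84681 + (4/7)²))*(-1/74404) = (3*√(84681 + 16/49))*(-1/74404) = (3*√(4149385/49))*(-1/74404) = (3*(√4149385/7))*(-1/74404) = (3*√4149385/7)*(-1/74404) = -3*√4149385/520828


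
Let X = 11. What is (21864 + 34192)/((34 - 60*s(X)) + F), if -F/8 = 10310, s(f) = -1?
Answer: -28028/41193 ≈ -0.68041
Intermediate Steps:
F = -82480 (F = -8*10310 = -82480)
(21864 + 34192)/((34 - 60*s(X)) + F) = (21864 + 34192)/((34 - 60*(-1)) - 82480) = 56056/((34 + 60) - 82480) = 56056/(94 - 82480) = 56056/(-82386) = 56056*(-1/82386) = -28028/41193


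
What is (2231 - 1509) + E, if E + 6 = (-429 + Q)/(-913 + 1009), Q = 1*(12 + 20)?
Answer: 68339/96 ≈ 711.86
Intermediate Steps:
Q = 32 (Q = 1*32 = 32)
E = -973/96 (E = -6 + (-429 + 32)/(-913 + 1009) = -6 - 397/96 = -973/96 ≈ -10.135)
(2231 - 1509) + E = (2231 - 1509) - 973/96 = 722 - 973/96 = 68339/96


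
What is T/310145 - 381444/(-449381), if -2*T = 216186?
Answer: 69728008947/139373270245 ≈ 0.50030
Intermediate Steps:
T = -108093 (T = -½*216186 = -108093)
T/310145 - 381444/(-449381) = -108093/310145 - 381444/(-449381) = -108093*1/310145 - 381444*(-1/449381) = -108093/310145 + 381444/449381 = 69728008947/139373270245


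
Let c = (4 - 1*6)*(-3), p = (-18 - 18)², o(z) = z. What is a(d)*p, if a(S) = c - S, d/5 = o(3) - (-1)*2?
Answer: -24624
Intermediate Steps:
p = 1296 (p = (-36)² = 1296)
d = 25 (d = 5*(3 - (-1)*2) = 5*(3 - 1*(-2)) = 5*(3 + 2) = 5*5 = 25)
c = 6 (c = (4 - 6)*(-3) = -2*(-3) = 6)
a(S) = 6 - S
a(d)*p = (6 - 1*25)*1296 = (6 - 25)*1296 = -19*1296 = -24624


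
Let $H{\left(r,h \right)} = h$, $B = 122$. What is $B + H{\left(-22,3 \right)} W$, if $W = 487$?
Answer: $1583$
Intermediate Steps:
$B + H{\left(-22,3 \right)} W = 122 + 3 \cdot 487 = 122 + 1461 = 1583$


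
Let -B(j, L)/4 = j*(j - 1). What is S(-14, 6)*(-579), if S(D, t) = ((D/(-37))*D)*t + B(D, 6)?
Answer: 18676224/37 ≈ 5.0476e+5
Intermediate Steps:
B(j, L) = -4*j*(-1 + j) (B(j, L) = -4*j*(j - 1) = -4*j*(-1 + j))
S(D, t) = 4*D*(1 - D) - t*D²/37 (S(D, t) = ((D/(-37))*D)*t + 4*D*(1 - D) = ((D*(-1/37))*D)*t + 4*D*(1 - D) = ((-D/37)*D)*t + 4*D*(1 - D) = (-D²/37)*t + 4*D*(1 - D) = -t*D²/37 + 4*D*(1 - D) = 4*D*(1 - D) - t*D²/37)
S(-14, 6)*(-579) = ((1/37)*(-14)*(148 - 148*(-14) - 1*(-14)*6))*(-579) = ((1/37)*(-14)*(148 + 2072 + 84))*(-579) = ((1/37)*(-14)*2304)*(-579) = -32256/37*(-579) = 18676224/37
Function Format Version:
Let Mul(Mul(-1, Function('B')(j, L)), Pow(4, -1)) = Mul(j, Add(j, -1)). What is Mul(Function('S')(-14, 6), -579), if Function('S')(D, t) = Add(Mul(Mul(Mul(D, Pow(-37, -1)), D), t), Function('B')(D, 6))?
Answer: Rational(18676224, 37) ≈ 5.0476e+5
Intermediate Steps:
Function('B')(j, L) = Mul(-4, j, Add(-1, j)) (Function('B')(j, L) = Mul(-4, Mul(j, Add(j, -1))) = Mul(-4, Mul(j, Add(-1, j))) = Mul(-4, j, Add(-1, j)))
Function('S')(D, t) = Add(Mul(4, D, Add(1, Mul(-1, D))), Mul(Rational(-1, 37), t, Pow(D, 2))) (Function('S')(D, t) = Add(Mul(Mul(Mul(D, Pow(-37, -1)), D), t), Mul(4, D, Add(1, Mul(-1, D)))) = Add(Mul(Mul(Mul(D, Rational(-1, 37)), D), t), Mul(4, D, Add(1, Mul(-1, D)))) = Add(Mul(Mul(Mul(Rational(-1, 37), D), D), t), Mul(4, D, Add(1, Mul(-1, D)))) = Add(Mul(Mul(Rational(-1, 37), Pow(D, 2)), t), Mul(4, D, Add(1, Mul(-1, D)))) = Add(Mul(Rational(-1, 37), t, Pow(D, 2)), Mul(4, D, Add(1, Mul(-1, D)))) = Add(Mul(4, D, Add(1, Mul(-1, D))), Mul(Rational(-1, 37), t, Pow(D, 2))))
Mul(Function('S')(-14, 6), -579) = Mul(Mul(Rational(1, 37), -14, Add(148, Mul(-148, -14), Mul(-1, -14, 6))), -579) = Mul(Mul(Rational(1, 37), -14, Add(148, 2072, 84)), -579) = Mul(Mul(Rational(1, 37), -14, 2304), -579) = Mul(Rational(-32256, 37), -579) = Rational(18676224, 37)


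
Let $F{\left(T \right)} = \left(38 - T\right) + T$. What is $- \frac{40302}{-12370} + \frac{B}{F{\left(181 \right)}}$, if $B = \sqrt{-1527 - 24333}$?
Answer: $\frac{20151}{6185} + \frac{i \sqrt{6465}}{19} \approx 3.258 + 4.2319 i$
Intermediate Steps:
$F{\left(T \right)} = 38$
$B = 2 i \sqrt{6465}$ ($B = \sqrt{-25860} = 2 i \sqrt{6465} \approx 160.81 i$)
$- \frac{40302}{-12370} + \frac{B}{F{\left(181 \right)}} = - \frac{40302}{-12370} + \frac{2 i \sqrt{6465}}{38} = \left(-40302\right) \left(- \frac{1}{12370}\right) + 2 i \sqrt{6465} \cdot \frac{1}{38} = \frac{20151}{6185} + \frac{i \sqrt{6465}}{19}$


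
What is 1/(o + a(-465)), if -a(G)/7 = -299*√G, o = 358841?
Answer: 51263/18686266438 - 299*I*√465/18686266438 ≈ 2.7434e-6 - 3.4504e-7*I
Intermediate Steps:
a(G) = 2093*√G (a(G) = -(-2093)*√G = 2093*√G)
1/(o + a(-465)) = 1/(358841 + 2093*√(-465)) = 1/(358841 + 2093*(I*√465)) = 1/(358841 + 2093*I*√465)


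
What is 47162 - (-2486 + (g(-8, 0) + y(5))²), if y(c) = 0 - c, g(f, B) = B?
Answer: 49623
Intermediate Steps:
y(c) = -c
47162 - (-2486 + (g(-8, 0) + y(5))²) = 47162 - (-2486 + (0 - 1*5)²) = 47162 - (-2486 + (0 - 5)²) = 47162 - (-2486 + (-5)²) = 47162 - (-2486 + 25) = 47162 - 1*(-2461) = 47162 + 2461 = 49623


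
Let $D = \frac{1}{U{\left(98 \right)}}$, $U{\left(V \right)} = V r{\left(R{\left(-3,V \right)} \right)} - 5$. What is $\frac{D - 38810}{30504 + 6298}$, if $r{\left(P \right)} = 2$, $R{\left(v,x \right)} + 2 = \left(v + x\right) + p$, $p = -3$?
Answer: $- \frac{7412709}{7029182} \approx -1.0546$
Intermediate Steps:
$R{\left(v,x \right)} = -5 + v + x$ ($R{\left(v,x \right)} = -2 - \left(3 - v - x\right) = -2 + \left(-3 + v + x\right) = -5 + v + x$)
$U{\left(V \right)} = -5 + 2 V$ ($U{\left(V \right)} = V 2 - 5 = 2 V - 5 = -5 + 2 V$)
$D = \frac{1}{191}$ ($D = \frac{1}{-5 + 2 \cdot 98} = \frac{1}{-5 + 196} = \frac{1}{191} \approx 0.0052356$)
$\frac{D - 38810}{30504 + 6298} = \frac{\frac{1}{191} - 38810}{30504 + 6298} = - \frac{7412709}{191 \cdot 36802} = \left(- \frac{7412709}{191}\right) \frac{1}{36802} = - \frac{7412709}{7029182}$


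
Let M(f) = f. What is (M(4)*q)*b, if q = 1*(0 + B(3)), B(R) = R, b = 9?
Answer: 108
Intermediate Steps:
q = 3 (q = 1*(0 + 3) = 1*3 = 3)
(M(4)*q)*b = (4*3)*9 = 12*9 = 108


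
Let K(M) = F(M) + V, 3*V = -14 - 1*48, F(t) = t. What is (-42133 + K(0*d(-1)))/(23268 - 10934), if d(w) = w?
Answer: -126461/37002 ≈ -3.4177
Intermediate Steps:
V = -62/3 (V = (-14 - 1*48)/3 = (-14 - 48)/3 = (1/3)*(-62) = -62/3 ≈ -20.667)
K(M) = -62/3 + M (K(M) = M - 62/3 = -62/3 + M)
(-42133 + K(0*d(-1)))/(23268 - 10934) = (-42133 + (-62/3 + 0*(-1)))/(23268 - 10934) = (-42133 + (-62/3 + 0))/12334 = (-42133 - 62/3)*(1/12334) = -126461/3*1/12334 = -126461/37002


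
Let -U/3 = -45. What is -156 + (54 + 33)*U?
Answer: 11589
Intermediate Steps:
U = 135 (U = -3*(-45) = 135)
-156 + (54 + 33)*U = -156 + (54 + 33)*135 = -156 + 87*135 = -156 + 11745 = 11589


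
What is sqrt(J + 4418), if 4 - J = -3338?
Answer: 4*sqrt(485) ≈ 88.091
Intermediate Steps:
J = 3342 (J = 4 - 1*(-3338) = 4 + 3338 = 3342)
sqrt(J + 4418) = sqrt(3342 + 4418) = sqrt(7760) = 4*sqrt(485)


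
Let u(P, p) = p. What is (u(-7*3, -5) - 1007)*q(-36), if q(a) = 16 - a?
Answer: -52624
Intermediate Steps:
(u(-7*3, -5) - 1007)*q(-36) = (-5 - 1007)*(16 - 1*(-36)) = -1012*(16 + 36) = -1012*52 = -52624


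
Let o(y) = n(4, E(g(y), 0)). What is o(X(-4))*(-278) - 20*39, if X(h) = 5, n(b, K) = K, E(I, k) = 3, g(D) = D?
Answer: -1614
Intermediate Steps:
o(y) = 3
o(X(-4))*(-278) - 20*39 = 3*(-278) - 20*39 = -834 - 780 = -1614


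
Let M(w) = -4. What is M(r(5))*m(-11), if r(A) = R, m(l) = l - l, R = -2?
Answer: 0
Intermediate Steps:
m(l) = 0
r(A) = -2
M(r(5))*m(-11) = -4*0 = 0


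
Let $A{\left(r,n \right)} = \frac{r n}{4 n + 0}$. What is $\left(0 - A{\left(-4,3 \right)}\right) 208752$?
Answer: $208752$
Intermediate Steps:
$A{\left(r,n \right)} = \frac{r}{4}$ ($A{\left(r,n \right)} = \frac{n r}{4 n} = n r \frac{1}{4 n} = \frac{r}{4}$)
$\left(0 - A{\left(-4,3 \right)}\right) 208752 = \left(0 - \frac{1}{4} \left(-4\right)\right) 208752 = \left(0 - -1\right) 208752 = \left(0 + 1\right) 208752 = 1 \cdot 208752 = 208752$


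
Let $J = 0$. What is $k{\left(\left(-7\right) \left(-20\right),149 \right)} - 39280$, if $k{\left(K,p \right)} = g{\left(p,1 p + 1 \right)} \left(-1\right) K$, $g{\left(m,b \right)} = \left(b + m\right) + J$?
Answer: $-81140$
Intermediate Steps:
$g{\left(m,b \right)} = b + m$ ($g{\left(m,b \right)} = \left(b + m\right) + 0 = b + m$)
$k{\left(K,p \right)} = K \left(-1 - 2 p\right)$ ($k{\left(K,p \right)} = \left(\left(1 p + 1\right) + p\right) \left(-1\right) K = \left(\left(p + 1\right) + p\right) \left(-1\right) K = \left(\left(1 + p\right) + p\right) \left(-1\right) K = \left(1 + 2 p\right) \left(-1\right) K = \left(-1 - 2 p\right) K = K \left(-1 - 2 p\right)$)
$k{\left(\left(-7\right) \left(-20\right),149 \right)} - 39280 = - \left(-7\right) \left(-20\right) \left(1 + 2 \cdot 149\right) - 39280 = \left(-1\right) 140 \left(1 + 298\right) - 39280 = \left(-1\right) 140 \cdot 299 - 39280 = -41860 - 39280 = -81140$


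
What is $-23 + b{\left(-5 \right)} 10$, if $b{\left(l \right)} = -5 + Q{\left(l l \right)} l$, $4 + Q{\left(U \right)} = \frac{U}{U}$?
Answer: $77$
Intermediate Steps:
$Q{\left(U \right)} = -3$ ($Q{\left(U \right)} = -4 + \frac{U}{U} = -4 + 1 = -3$)
$b{\left(l \right)} = -5 - 3 l$
$-23 + b{\left(-5 \right)} 10 = -23 + \left(-5 - -15\right) 10 = -23 + \left(-5 + 15\right) 10 = -23 + 10 \cdot 10 = -23 + 100 = 77$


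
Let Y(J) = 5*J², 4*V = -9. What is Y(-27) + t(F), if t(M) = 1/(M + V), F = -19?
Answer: 309821/85 ≈ 3645.0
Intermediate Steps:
V = -9/4 (V = (¼)*(-9) = -9/4 ≈ -2.2500)
t(M) = 1/(-9/4 + M) (t(M) = 1/(M - 9/4) = 1/(-9/4 + M))
Y(-27) + t(F) = 5*(-27)² + 4/(-9 + 4*(-19)) = 5*729 + 4/(-9 - 76) = 3645 + 4/(-85) = 3645 + 4*(-1/85) = 3645 - 4/85 = 309821/85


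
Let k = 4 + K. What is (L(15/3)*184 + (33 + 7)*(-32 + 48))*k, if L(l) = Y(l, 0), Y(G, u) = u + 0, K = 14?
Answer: 11520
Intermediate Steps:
Y(G, u) = u
L(l) = 0
k = 18 (k = 4 + 14 = 18)
(L(15/3)*184 + (33 + 7)*(-32 + 48))*k = (0*184 + (33 + 7)*(-32 + 48))*18 = (0 + 40*16)*18 = (0 + 640)*18 = 640*18 = 11520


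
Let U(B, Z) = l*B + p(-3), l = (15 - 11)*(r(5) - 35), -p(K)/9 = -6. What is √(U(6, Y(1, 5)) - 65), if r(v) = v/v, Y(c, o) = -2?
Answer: I*√827 ≈ 28.758*I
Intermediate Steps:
r(v) = 1
p(K) = 54 (p(K) = -9*(-6) = 54)
l = -136 (l = (15 - 11)*(1 - 35) = 4*(-34) = -136)
U(B, Z) = 54 - 136*B (U(B, Z) = -136*B + 54 = 54 - 136*B)
√(U(6, Y(1, 5)) - 65) = √((54 - 136*6) - 65) = √((54 - 816) - 65) = √(-762 - 65) = √(-827) = I*√827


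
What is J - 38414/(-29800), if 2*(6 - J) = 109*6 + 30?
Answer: -4987193/14900 ≈ -334.71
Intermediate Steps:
J = -336 (J = 6 - (109*6 + 30)/2 = 6 - (654 + 30)/2 = 6 - 1/2*684 = 6 - 342 = -336)
J - 38414/(-29800) = -336 - 38414/(-29800) = -336 - 38414*(-1/29800) = -336 + 19207/14900 = -4987193/14900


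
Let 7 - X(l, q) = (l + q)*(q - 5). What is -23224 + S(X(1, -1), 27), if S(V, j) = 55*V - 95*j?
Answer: -25404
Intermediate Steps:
X(l, q) = 7 - (-5 + q)*(l + q) (X(l, q) = 7 - (l + q)*(q - 5) = 7 - (l + q)*(-5 + q) = 7 - (-5 + q)*(l + q))
S(V, j) = -95*j + 55*V
-23224 + S(X(1, -1), 27) = -23224 + (-95*27 + 55*(7 - 1*(-1)² + 5*1 + 5*(-1) - 1*1*(-1))) = -23224 + (-2565 + 55*(7 - 1*1 + 5 - 5 + 1)) = -23224 + (-2565 + 55*(7 - 1 + 5 - 5 + 1)) = -23224 + (-2565 + 55*7) = -23224 + (-2565 + 385) = -23224 - 2180 = -25404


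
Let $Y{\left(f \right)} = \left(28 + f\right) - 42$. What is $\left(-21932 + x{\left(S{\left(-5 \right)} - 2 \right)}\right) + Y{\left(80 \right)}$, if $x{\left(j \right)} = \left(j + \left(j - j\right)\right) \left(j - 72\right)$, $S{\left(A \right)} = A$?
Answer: $-21313$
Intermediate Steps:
$Y{\left(f \right)} = -14 + f$
$x{\left(j \right)} = j \left(-72 + j\right)$ ($x{\left(j \right)} = \left(j + 0\right) \left(-72 + j\right) = j \left(-72 + j\right)$)
$\left(-21932 + x{\left(S{\left(-5 \right)} - 2 \right)}\right) + Y{\left(80 \right)} = \left(-21932 + \left(-5 - 2\right) \left(-72 - 7\right)\right) + \left(-14 + 80\right) = \left(-21932 + \left(-5 - 2\right) \left(-72 - 7\right)\right) + 66 = \left(-21932 - 7 \left(-72 - 7\right)\right) + 66 = \left(-21932 - -553\right) + 66 = \left(-21932 + 553\right) + 66 = -21379 + 66 = -21313$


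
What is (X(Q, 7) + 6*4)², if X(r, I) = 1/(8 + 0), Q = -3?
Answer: 37249/64 ≈ 582.02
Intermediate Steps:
X(r, I) = ⅛ (X(r, I) = 1/8 = ⅛)
(X(Q, 7) + 6*4)² = (⅛ + 6*4)² = (⅛ + 24)² = (193/8)² = 37249/64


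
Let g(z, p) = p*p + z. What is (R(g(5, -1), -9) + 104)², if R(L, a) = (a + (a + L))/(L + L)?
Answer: 10609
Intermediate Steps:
g(z, p) = z + p² (g(z, p) = p² + z = z + p²)
R(L, a) = (L + 2*a)/(2*L) (R(L, a) = (a + (L + a))/((2*L)) = (L + 2*a)*(1/(2*L)) = (L + 2*a)/(2*L))
(R(g(5, -1), -9) + 104)² = ((-9 + (5 + (-1)²)/2)/(5 + (-1)²) + 104)² = ((-9 + (5 + 1)/2)/(5 + 1) + 104)² = ((-9 + (½)*6)/6 + 104)² = ((-9 + 3)/6 + 104)² = ((⅙)*(-6) + 104)² = (-1 + 104)² = 103² = 10609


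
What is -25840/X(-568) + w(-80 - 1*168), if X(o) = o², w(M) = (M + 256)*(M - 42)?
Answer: -46782095/20164 ≈ -2320.1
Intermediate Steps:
w(M) = (-42 + M)*(256 + M) (w(M) = (256 + M)*(-42 + M) = (-42 + M)*(256 + M))
-25840/X(-568) + w(-80 - 1*168) = -25840/((-568)²) + (-10752 + (-80 - 1*168)² + 214*(-80 - 1*168)) = -25840/322624 + (-10752 + (-80 - 168)² + 214*(-80 - 168)) = -25840*1/322624 + (-10752 + (-248)² + 214*(-248)) = -1615/20164 + (-10752 + 61504 - 53072) = -1615/20164 - 2320 = -46782095/20164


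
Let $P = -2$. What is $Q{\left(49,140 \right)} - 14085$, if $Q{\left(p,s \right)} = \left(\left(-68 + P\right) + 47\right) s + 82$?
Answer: $-17223$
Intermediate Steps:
$Q{\left(p,s \right)} = 82 - 23 s$ ($Q{\left(p,s \right)} = \left(\left(-68 - 2\right) + 47\right) s + 82 = \left(-70 + 47\right) s + 82 = - 23 s + 82 = 82 - 23 s$)
$Q{\left(49,140 \right)} - 14085 = \left(82 - 3220\right) - 14085 = -3138 - 14085 = -17223$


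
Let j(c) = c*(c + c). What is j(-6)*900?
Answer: 64800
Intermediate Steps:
j(c) = 2*c² (j(c) = c*(2*c) = 2*c²)
j(-6)*900 = (2*(-6)²)*900 = (2*36)*900 = 72*900 = 64800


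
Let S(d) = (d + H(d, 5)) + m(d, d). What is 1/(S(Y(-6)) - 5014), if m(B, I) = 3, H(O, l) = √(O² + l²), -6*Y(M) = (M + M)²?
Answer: -5035/25350624 - √601/25350624 ≈ -0.00019958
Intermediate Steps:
Y(M) = -2*M²/3 (Y(M) = -(M + M)²/6 = -4*M²/6 = -2*M²/3)
S(d) = 3 + d + √(25 + d²) (S(d) = (d + √(d² + 5²)) + 3 = (d + √(d² + 25)) + 3 = (d + √(25 + d²)) + 3 = 3 + d + √(25 + d²))
1/(S(Y(-6)) - 5014) = 1/((3 - ⅔*(-6)² + √(25 + (-⅔*(-6)²)²)) - 5014) = 1/((3 - ⅔*36 + √(25 + (-⅔*36)²)) - 5014) = 1/((3 - 24 + √(25 + (-24)²)) - 5014) = 1/((3 - 24 + √(25 + 576)) - 5014) = 1/((3 - 24 + √601) - 5014) = 1/((-21 + √601) - 5014) = 1/(-5035 + √601)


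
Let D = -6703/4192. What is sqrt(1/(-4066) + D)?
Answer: I*sqrt(7259589464570)/2130584 ≈ 1.2646*I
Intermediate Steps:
D = -6703/4192 (D = -6703*1/4192 = -6703/4192 ≈ -1.5990)
sqrt(1/(-4066) + D) = sqrt(1/(-4066) - 6703/4192) = sqrt(-1/4066 - 6703/4192) = sqrt(-13629295/8522336) = I*sqrt(7259589464570)/2130584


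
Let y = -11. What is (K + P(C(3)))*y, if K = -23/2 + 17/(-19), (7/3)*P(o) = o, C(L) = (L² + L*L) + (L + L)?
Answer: 6171/266 ≈ 23.199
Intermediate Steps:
C(L) = 2*L + 2*L² (C(L) = (L² + L²) + 2*L = 2*L² + 2*L = 2*L + 2*L²)
P(o) = 3*o/7
K = -471/38 (K = -23*½ + 17*(-1/19) = -23/2 - 17/19 = -471/38 ≈ -12.395)
(K + P(C(3)))*y = (-471/38 + 3*(2*3*(1 + 3))/7)*(-11) = (-471/38 + 3*(2*3*4)/7)*(-11) = (-471/38 + (3/7)*24)*(-11) = (-471/38 + 72/7)*(-11) = -561/266*(-11) = 6171/266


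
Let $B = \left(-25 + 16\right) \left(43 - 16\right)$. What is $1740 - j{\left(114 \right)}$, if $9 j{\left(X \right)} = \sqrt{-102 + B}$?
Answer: $1740 - \frac{i \sqrt{345}}{9} \approx 1740.0 - 2.0638 i$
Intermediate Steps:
$B = -243$ ($B = \left(-9\right) 27 = -243$)
$j{\left(X \right)} = \frac{i \sqrt{345}}{9}$ ($j{\left(X \right)} = \frac{\sqrt{-102 - 243}}{9} = \frac{\sqrt{-345}}{9} = \frac{i \sqrt{345}}{9}$)
$1740 - j{\left(114 \right)} = 1740 - \frac{i \sqrt{345}}{9}$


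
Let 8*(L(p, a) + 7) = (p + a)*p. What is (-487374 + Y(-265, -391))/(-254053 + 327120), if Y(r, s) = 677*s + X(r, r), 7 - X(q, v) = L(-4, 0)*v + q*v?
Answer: -823624/73067 ≈ -11.272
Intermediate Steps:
L(p, a) = -7 + p*(a + p)/8 (L(p, a) = -7 + ((p + a)*p)/8 = -7 + ((a + p)*p)/8 = -7 + (p*(a + p))/8 = -7 + p*(a + p)/8)
X(q, v) = 7 + 5*v - q*v (X(q, v) = 7 - ((-7 + (⅛)*(-4)² + (⅛)*0*(-4))*v + q*v) = 7 - ((-7 + (⅛)*16 + 0)*v + q*v) = 7 - ((-7 + 2 + 0)*v + q*v) = 7 - (-5*v + q*v) = 7 + (5*v - q*v) = 7 + 5*v - q*v)
Y(r, s) = 7 - r² + 5*r + 677*s (Y(r, s) = 677*s + (7 + 5*r - r*r) = 677*s + (7 + 5*r - r²) = 677*s + (7 - r² + 5*r) = 7 - r² + 5*r + 677*s)
(-487374 + Y(-265, -391))/(-254053 + 327120) = (-487374 + (7 - 1*(-265)² + 5*(-265) + 677*(-391)))/(-254053 + 327120) = (-487374 + (7 - 1*70225 - 1325 - 264707))/73067 = (-487374 + (7 - 70225 - 1325 - 264707))*(1/73067) = (-487374 - 336250)*(1/73067) = -823624*1/73067 = -823624/73067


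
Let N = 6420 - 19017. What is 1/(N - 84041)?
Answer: -1/96638 ≈ -1.0348e-5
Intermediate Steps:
N = -12597
1/(N - 84041) = 1/(-12597 - 84041) = 1/(-96638) = -1/96638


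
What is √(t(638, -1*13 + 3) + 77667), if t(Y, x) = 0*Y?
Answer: √77667 ≈ 278.69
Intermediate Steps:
t(Y, x) = 0
√(t(638, -1*13 + 3) + 77667) = √(0 + 77667) = √77667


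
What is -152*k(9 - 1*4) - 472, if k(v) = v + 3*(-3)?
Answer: 136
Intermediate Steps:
k(v) = -9 + v (k(v) = v - 9 = -9 + v)
-152*k(9 - 1*4) - 472 = -152*(-9 + (9 - 1*4)) - 472 = -152*(-9 + (9 - 4)) - 472 = -152*(-9 + 5) - 472 = -152*(-4) - 472 = 608 - 472 = 136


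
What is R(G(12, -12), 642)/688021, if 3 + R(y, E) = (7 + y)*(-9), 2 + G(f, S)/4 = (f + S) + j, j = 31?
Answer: -1110/688021 ≈ -0.0016133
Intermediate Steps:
G(f, S) = 116 + 4*S + 4*f (G(f, S) = -8 + 4*((f + S) + 31) = -8 + 4*((S + f) + 31) = -8 + 4*(31 + S + f) = -8 + (124 + 4*S + 4*f) = 116 + 4*S + 4*f)
R(y, E) = -66 - 9*y (R(y, E) = -3 + (7 + y)*(-9) = -3 + (-63 - 9*y) = -66 - 9*y)
R(G(12, -12), 642)/688021 = (-66 - 9*(116 + 4*(-12) + 4*12))/688021 = (-66 - 9*(116 - 48 + 48))*(1/688021) = (-66 - 9*116)*(1/688021) = (-66 - 1044)*(1/688021) = -1110*1/688021 = -1110/688021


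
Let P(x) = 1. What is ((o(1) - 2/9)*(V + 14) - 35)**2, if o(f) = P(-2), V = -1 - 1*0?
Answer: 50176/81 ≈ 619.46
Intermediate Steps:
V = -1 (V = -1 + 0 = -1)
o(f) = 1
((o(1) - 2/9)*(V + 14) - 35)**2 = ((1 - 2/9)*(-1 + 14) - 35)**2 = ((1 - 2*1/9)*13 - 35)**2 = ((1 - 2/9)*13 - 35)**2 = ((7/9)*13 - 35)**2 = (91/9 - 35)**2 = (-224/9)**2 = 50176/81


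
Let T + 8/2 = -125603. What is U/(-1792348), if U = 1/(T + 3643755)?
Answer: -1/6305745531504 ≈ -1.5859e-13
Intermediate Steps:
T = -125607 (T = -4 - 125603 = -125607)
U = 1/3518148 (U = 1/(-125607 + 3643755) = 1/3518148 ≈ 2.8424e-7)
U/(-1792348) = (1/3518148)/(-1792348) = (1/3518148)*(-1/1792348) = -1/6305745531504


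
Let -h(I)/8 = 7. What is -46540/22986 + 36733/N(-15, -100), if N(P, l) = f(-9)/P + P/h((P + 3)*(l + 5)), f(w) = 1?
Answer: 354620857330/1942317 ≈ 1.8258e+5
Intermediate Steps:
h(I) = -56 (h(I) = -8*7 = -56)
N(P, l) = 1/P - P/56 (N(P, l) = 1/P + P/(-56) = 1/P + P*(-1/56) = 1/P - P/56)
-46540/22986 + 36733/N(-15, -100) = -46540/22986 + 36733/(1/(-15) - 1/56*(-15)) = -46540*1/22986 + 36733/(-1/15 + 15/56) = -23270/11493 + 36733/(169/840) = -23270/11493 + 36733*(840/169) = -23270/11493 + 30855720/169 = 354620857330/1942317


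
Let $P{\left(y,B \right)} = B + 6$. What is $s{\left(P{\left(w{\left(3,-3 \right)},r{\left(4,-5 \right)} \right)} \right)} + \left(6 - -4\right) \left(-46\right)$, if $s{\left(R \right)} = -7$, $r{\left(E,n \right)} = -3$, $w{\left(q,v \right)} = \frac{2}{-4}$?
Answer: $-467$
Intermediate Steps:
$w{\left(q,v \right)} = - \frac{1}{2}$ ($w{\left(q,v \right)} = 2 \left(- \frac{1}{4}\right) = - \frac{1}{2}$)
$P{\left(y,B \right)} = 6 + B$
$s{\left(P{\left(w{\left(3,-3 \right)},r{\left(4,-5 \right)} \right)} \right)} + \left(6 - -4\right) \left(-46\right) = -7 + \left(6 - -4\right) \left(-46\right) = -7 + \left(6 + 4\right) \left(-46\right) = -7 + 10 \left(-46\right) = -7 - 460 = -467$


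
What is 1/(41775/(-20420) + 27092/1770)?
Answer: 3614340/47927689 ≈ 0.075412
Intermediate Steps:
1/(41775/(-20420) + 27092/1770) = 1/(41775*(-1/20420) + 27092*(1/1770)) = 1/(-8355/4084 + 13546/885) = 1/(47927689/3614340) = 3614340/47927689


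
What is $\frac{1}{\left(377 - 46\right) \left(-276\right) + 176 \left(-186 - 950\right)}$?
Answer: $- \frac{1}{291292} \approx -3.433 \cdot 10^{-6}$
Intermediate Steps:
$\frac{1}{\left(377 - 46\right) \left(-276\right) + 176 \left(-186 - 950\right)} = \frac{1}{331 \left(-276\right) + 176 \left(-1136\right)} = \frac{1}{-91356 - 199936} = \frac{1}{-291292} = - \frac{1}{291292}$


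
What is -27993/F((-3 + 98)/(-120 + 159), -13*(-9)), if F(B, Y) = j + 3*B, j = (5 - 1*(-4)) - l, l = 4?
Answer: -363909/160 ≈ -2274.4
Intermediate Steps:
j = 5 (j = (5 - 1*(-4)) - 1*4 = (5 + 4) - 4 = 9 - 4 = 5)
F(B, Y) = 5 + 3*B
-27993/F((-3 + 98)/(-120 + 159), -13*(-9)) = -27993/(5 + 3*((-3 + 98)/(-120 + 159))) = -27993/(5 + 3*(95/39)) = -27993/(5 + 95/13) = -27993/160/13 = -27993*13/160 = -363909/160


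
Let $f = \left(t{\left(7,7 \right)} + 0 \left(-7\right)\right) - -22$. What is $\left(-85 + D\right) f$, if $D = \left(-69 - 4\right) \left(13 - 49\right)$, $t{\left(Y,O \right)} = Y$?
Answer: $73747$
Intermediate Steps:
$f = 29$ ($f = \left(7 + 0 \left(-7\right)\right) - -22 = \left(7 + 0\right) + 22 = 7 + 22 = 29$)
$D = 2628$ ($D = \left(-73\right) \left(-36\right) = 2628$)
$\left(-85 + D\right) f = \left(-85 + 2628\right) 29 = 2543 \cdot 29 = 73747$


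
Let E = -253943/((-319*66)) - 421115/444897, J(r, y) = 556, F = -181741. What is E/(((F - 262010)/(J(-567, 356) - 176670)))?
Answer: 1590806677879/360624165363 ≈ 4.4113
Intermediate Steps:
E = 34704107887/3122287146 (E = -253943/(-21054) - 421115*1/444897 = -253943*(-1/21054) - 421115/444897 = 253943/21054 - 421115/444897 = 34704107887/3122287146 ≈ 11.115)
E/(((F - 262010)/(J(-567, 356) - 176670))) = 34704107887/(3122287146*(((-181741 - 262010)/(556 - 176670)))) = 34704107887/(3122287146*((-443751/(-176114)))) = 34704107887/(3122287146*((-443751*(-1/176114)))) = 34704107887/(3122287146*(443751/176114)) = (34704107887/3122287146)*(176114/443751) = 1590806677879/360624165363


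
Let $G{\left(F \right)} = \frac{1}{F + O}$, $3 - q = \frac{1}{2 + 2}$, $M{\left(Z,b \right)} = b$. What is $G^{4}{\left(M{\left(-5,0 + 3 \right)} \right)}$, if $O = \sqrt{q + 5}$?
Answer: $\frac{16}{\left(6 + \sqrt{31}\right)^{4}} \approx 0.00089356$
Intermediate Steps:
$q = \frac{11}{4}$ ($q = 3 - \frac{1}{2 + 2} = 3 - \frac{1}{4} = \frac{11}{4} \approx 2.75$)
$O = \frac{\sqrt{31}}{2}$ ($O = \sqrt{\frac{11}{4} + 5} = \sqrt{\frac{31}{4}} = \frac{\sqrt{31}}{2} \approx 2.7839$)
$G{\left(F \right)} = \frac{1}{F + \frac{\sqrt{31}}{2}}$
$G^{4}{\left(M{\left(-5,0 + 3 \right)} \right)} = \left(\frac{2}{\sqrt{31} + 2 \left(0 + 3\right)}\right)^{4} = \left(\frac{2}{\sqrt{31} + 2 \cdot 3}\right)^{4} = \left(\frac{2}{\sqrt{31} + 6}\right)^{4} = \left(\frac{2}{6 + \sqrt{31}}\right)^{4} = \frac{16}{\left(6 + \sqrt{31}\right)^{4}}$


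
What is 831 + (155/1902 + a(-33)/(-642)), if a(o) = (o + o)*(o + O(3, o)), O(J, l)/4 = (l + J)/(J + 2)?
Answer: 167944165/203514 ≈ 825.22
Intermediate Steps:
O(J, l) = 4*(J + l)/(2 + J) (O(J, l) = 4*((l + J)/(J + 2)) = 4*((J + l)/(2 + J)) = 4*(J + l)/(2 + J))
a(o) = 2*o*(12/5 + 9*o/5) (a(o) = (o + o)*(o + 4*(3 + o)/(2 + 3)) = (2*o)*(o + 4*(3 + o)/5) = (2*o)*(o + 4*(⅕)*(3 + o)) = (2*o)*(o + (12/5 + 4*o/5)) = (2*o)*(12/5 + 9*o/5) = 2*o*(12/5 + 9*o/5))
831 + (155/1902 + a(-33)/(-642)) = 831 + (155/1902 + ((6/5)*(-33)*(4 + 3*(-33)))/(-642)) = 831 + (155*(1/1902) + ((6/5)*(-33)*(4 - 99))*(-1/642)) = 831 + (155/1902 + ((6/5)*(-33)*(-95))*(-1/642)) = 831 + (155/1902 + 3762*(-1/642)) = 831 + (155/1902 - 627/107) = 831 - 1175969/203514 = 167944165/203514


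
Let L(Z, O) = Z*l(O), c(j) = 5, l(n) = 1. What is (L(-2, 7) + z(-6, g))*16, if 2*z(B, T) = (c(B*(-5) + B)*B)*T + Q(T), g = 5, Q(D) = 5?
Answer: -1192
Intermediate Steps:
L(Z, O) = Z (L(Z, O) = Z*1 = Z)
z(B, T) = 5/2 + 5*B*T/2 (z(B, T) = ((5*B)*T + 5)/2 = (5*B*T + 5)/2 = (5 + 5*B*T)/2 = 5/2 + 5*B*T/2)
(L(-2, 7) + z(-6, g))*16 = (-2 + (5/2 + (5/2)*(-6)*5))*16 = (-2 + (5/2 - 75))*16 = (-2 - 145/2)*16 = -149/2*16 = -1192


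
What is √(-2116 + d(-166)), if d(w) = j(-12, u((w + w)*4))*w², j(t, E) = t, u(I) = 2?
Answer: 2*I*√83197 ≈ 576.88*I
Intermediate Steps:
d(w) = -12*w²
√(-2116 + d(-166)) = √(-2116 - 12*(-166)²) = √(-2116 - 12*27556) = √(-2116 - 330672) = √(-332788) = 2*I*√83197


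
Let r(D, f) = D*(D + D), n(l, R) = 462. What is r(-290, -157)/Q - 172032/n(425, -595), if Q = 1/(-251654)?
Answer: -465610234896/11 ≈ -4.2328e+10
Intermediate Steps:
r(D, f) = 2*D² (r(D, f) = D*(2*D) = 2*D²)
Q = -1/251654 ≈ -3.9737e-6
r(-290, -157)/Q - 172032/n(425, -595) = (2*(-290)²)/(-1/251654) - 172032/462 = (2*84100)*(-251654) - 172032*1/462 = 168200*(-251654) - 4096/11 = -42328202800 - 4096/11 = -465610234896/11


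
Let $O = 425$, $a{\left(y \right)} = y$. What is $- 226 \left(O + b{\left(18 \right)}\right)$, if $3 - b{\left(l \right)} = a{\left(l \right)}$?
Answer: $-92660$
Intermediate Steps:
$b{\left(l \right)} = 3 - l$
$- 226 \left(O + b{\left(18 \right)}\right) = - 226 \left(425 + \left(3 - 18\right)\right) = - 226 \left(425 - 15\right) = \left(-226\right) 410 = -92660$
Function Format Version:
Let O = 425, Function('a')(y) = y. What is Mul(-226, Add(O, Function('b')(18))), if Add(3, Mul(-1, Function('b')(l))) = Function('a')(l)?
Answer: -92660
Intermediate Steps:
Function('b')(l) = Add(3, Mul(-1, l))
Mul(-226, Add(O, Function('b')(18))) = Mul(-226, Add(425, Add(3, Mul(-1, 18)))) = Mul(-226, Add(425, Add(3, -18))) = Mul(-226, Add(425, -15)) = Mul(-226, 410) = -92660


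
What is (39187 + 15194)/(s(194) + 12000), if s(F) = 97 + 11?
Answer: 18127/4036 ≈ 4.4913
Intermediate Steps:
s(F) = 108
(39187 + 15194)/(s(194) + 12000) = (39187 + 15194)/(108 + 12000) = 54381/12108 = 54381*(1/12108) = 18127/4036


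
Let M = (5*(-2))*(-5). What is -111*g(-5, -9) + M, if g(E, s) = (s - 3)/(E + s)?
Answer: -316/7 ≈ -45.143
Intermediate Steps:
g(E, s) = (-3 + s)/(E + s)
M = 50 (M = -10*(-5) = 50)
-111*g(-5, -9) + M = -111*(-3 - 9)/(-5 - 9) + 50 = -111*(-12)/(-14) + 50 = -(-111)*(-12)/14 + 50 = -111*6/7 + 50 = -666/7 + 50 = -316/7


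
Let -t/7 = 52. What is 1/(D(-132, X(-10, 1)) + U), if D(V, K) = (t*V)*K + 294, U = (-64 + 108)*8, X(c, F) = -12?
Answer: -1/575930 ≈ -1.7363e-6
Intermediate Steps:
t = -364 (t = -7*52 = -364)
U = 352 (U = 44*8 = 352)
D(V, K) = 294 - 364*K*V (D(V, K) = (-364*V)*K + 294 = -364*K*V + 294 = 294 - 364*K*V)
1/(D(-132, X(-10, 1)) + U) = 1/((294 - 364*(-12)*(-132)) + 352) = 1/((294 - 576576) + 352) = 1/(-576282 + 352) = 1/(-575930) = -1/575930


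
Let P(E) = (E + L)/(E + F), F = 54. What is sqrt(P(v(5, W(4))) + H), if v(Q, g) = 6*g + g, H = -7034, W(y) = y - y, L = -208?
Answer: 7*I*sqrt(11634)/9 ≈ 83.892*I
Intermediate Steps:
W(y) = 0
v(Q, g) = 7*g
P(E) = (-208 + E)/(54 + E) (P(E) = (E - 208)/(E + 54) = (-208 + E)/(54 + E))
sqrt(P(v(5, W(4))) + H) = sqrt((-208 + 7*0)/(54 + 7*0) - 7034) = sqrt((-208 + 0)/(54 + 0) - 7034) = sqrt(-208/54 - 7034) = sqrt((1/54)*(-208) - 7034) = sqrt(-104/27 - 7034) = sqrt(-190022/27) = 7*I*sqrt(11634)/9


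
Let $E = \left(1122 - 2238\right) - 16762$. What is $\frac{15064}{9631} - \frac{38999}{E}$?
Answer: $\frac{644913561}{172183018} \approx 3.7455$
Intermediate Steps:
$E = -17878$ ($E = -1116 - 16762 = -17878$)
$\frac{15064}{9631} - \frac{38999}{E} = \frac{15064}{9631} - \frac{38999}{-17878} = 15064 \cdot \frac{1}{9631} - - \frac{38999}{17878} = \frac{15064}{9631} + \frac{38999}{17878} = \frac{644913561}{172183018}$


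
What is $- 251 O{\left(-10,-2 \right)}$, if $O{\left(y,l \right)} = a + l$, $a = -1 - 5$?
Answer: $2008$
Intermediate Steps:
$a = -6$ ($a = -1 - 5 = -6$)
$O{\left(y,l \right)} = -6 + l$
$- 251 O{\left(-10,-2 \right)} = - 251 \left(-6 - 2\right) = \left(-251\right) \left(-8\right) = 2008$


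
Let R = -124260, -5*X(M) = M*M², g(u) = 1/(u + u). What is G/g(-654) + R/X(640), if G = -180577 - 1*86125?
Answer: 914479424477253/2621440 ≈ 3.4885e+8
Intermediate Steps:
g(u) = 1/(2*u)
G = -266702 (G = -180577 - 86125 = -266702)
X(M) = -M³/5 (X(M) = -M*M²/5 = -M³/5)
G/g(-654) + R/X(640) = -266702/((½)/(-654)) - 124260/((-⅕*640³)) = -266702/((½)*(-1/654)) - 124260/((-⅕*262144000)) = -266702/(-1/1308) - 124260/(-52428800) = -266702*(-1308) - 124260*(-1/52428800) = 348846216 + 6213/2621440 = 914479424477253/2621440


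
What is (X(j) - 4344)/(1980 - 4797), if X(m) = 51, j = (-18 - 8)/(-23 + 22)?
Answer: 477/313 ≈ 1.5240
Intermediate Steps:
j = 26 (j = -26/(-1) = -26*(-1) = 26)
(X(j) - 4344)/(1980 - 4797) = (51 - 4344)/(1980 - 4797) = -4293/(-2817) = -4293*(-1/2817) = 477/313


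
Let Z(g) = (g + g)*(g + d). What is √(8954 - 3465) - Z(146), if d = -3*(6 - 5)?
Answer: -41756 + √5489 ≈ -41682.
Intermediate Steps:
d = -3 (d = -3*1 = -3)
Z(g) = 2*g*(-3 + g) (Z(g) = (g + g)*(g - 3) = (2*g)*(-3 + g) = 2*g*(-3 + g))
√(8954 - 3465) - Z(146) = √(8954 - 3465) - 2*146*(-3 + 146) = √5489 - 2*146*143 = √5489 - 1*41756 = √5489 - 41756 = -41756 + √5489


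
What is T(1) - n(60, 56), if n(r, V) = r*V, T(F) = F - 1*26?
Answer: -3385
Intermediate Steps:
T(F) = -26 + F (T(F) = F - 26 = -26 + F)
n(r, V) = V*r
T(1) - n(60, 56) = (-26 + 1) - 56*60 = -25 - 1*3360 = -25 - 3360 = -3385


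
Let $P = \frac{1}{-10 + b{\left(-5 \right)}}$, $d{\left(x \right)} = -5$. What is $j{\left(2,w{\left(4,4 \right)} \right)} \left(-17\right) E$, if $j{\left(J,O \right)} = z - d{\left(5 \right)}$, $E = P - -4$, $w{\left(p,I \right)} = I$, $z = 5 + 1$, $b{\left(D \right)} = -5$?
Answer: $- \frac{11033}{15} \approx -735.53$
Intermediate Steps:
$z = 6$
$P = - \frac{1}{15}$ ($P = \frac{1}{-10 - 5} = \frac{1}{-15} = - \frac{1}{15} \approx -0.066667$)
$E = \frac{59}{15}$ ($E = - \frac{1}{15} - -4 = - \frac{1}{15} + 4 = \frac{59}{15} \approx 3.9333$)
$j{\left(J,O \right)} = 11$ ($j{\left(J,O \right)} = 6 - -5 = 6 + 5 = 11$)
$j{\left(2,w{\left(4,4 \right)} \right)} \left(-17\right) E = 11 \left(-17\right) \frac{59}{15} = \left(-187\right) \frac{59}{15} = - \frac{11033}{15}$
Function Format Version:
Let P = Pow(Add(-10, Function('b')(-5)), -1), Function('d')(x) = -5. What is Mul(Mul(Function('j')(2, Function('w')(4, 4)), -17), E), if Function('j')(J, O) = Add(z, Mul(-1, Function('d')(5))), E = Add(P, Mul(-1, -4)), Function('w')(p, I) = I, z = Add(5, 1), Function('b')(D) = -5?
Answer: Rational(-11033, 15) ≈ -735.53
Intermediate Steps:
z = 6
P = Rational(-1, 15) (P = Pow(Add(-10, -5), -1) = Pow(-15, -1) = Rational(-1, 15) ≈ -0.066667)
E = Rational(59, 15) (E = Add(Rational(-1, 15), Mul(-1, -4)) = Add(Rational(-1, 15), 4) = Rational(59, 15) ≈ 3.9333)
Function('j')(J, O) = 11 (Function('j')(J, O) = Add(6, Mul(-1, -5)) = Add(6, 5) = 11)
Mul(Mul(Function('j')(2, Function('w')(4, 4)), -17), E) = Mul(Mul(11, -17), Rational(59, 15)) = Mul(-187, Rational(59, 15)) = Rational(-11033, 15)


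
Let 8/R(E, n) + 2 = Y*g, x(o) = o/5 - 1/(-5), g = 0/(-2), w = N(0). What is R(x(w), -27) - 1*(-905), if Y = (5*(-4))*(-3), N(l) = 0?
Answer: 901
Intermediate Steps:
Y = 60 (Y = -20*(-3) = 60)
w = 0
g = 0 (g = 0*(-½) = 0)
x(o) = ⅕ + o/5 (x(o) = o*(⅕) - 1*(-⅕) = o/5 + ⅕ = ⅕ + o/5)
R(E, n) = -4 (R(E, n) = 8/(-2 + 60*0) = 8/(-2 + 0) = 8/(-2) = 8*(-½) = -4)
R(x(w), -27) - 1*(-905) = -4 - 1*(-905) = -4 + 905 = 901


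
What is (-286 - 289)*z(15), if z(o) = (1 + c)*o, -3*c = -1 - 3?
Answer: -20125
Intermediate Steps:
c = 4/3 (c = -(-1 - 3)/3 = -1/3*(-4) = 4/3 ≈ 1.3333)
z(o) = 7*o/3 (z(o) = (1 + 4/3)*o = 7*o/3)
(-286 - 289)*z(15) = (-286 - 289)*((7/3)*15) = -575*35 = -20125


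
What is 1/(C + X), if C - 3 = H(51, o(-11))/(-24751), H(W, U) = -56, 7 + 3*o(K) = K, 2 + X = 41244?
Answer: 24751/1020855051 ≈ 2.4245e-5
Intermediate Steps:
X = 41242 (X = -2 + 41244 = 41242)
o(K) = -7/3 + K/3
C = 74309/24751 (C = 3 - 56/(-24751) = 3 - 56*(-1/24751) = 3 + 56/24751 = 74309/24751 ≈ 3.0023)
1/(C + X) = 1/(74309/24751 + 41242) = 1/(1020855051/24751) = 24751/1020855051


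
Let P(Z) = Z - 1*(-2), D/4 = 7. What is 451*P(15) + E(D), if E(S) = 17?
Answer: 7684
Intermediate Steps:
D = 28 (D = 4*7 = 28)
P(Z) = 2 + Z (P(Z) = Z + 2 = 2 + Z)
451*P(15) + E(D) = 451*(2 + 15) + 17 = 451*17 + 17 = 7667 + 17 = 7684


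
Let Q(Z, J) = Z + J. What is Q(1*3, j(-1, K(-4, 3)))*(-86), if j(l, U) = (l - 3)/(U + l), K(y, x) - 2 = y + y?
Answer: -2150/7 ≈ -307.14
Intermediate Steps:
K(y, x) = 2 + 2*y (K(y, x) = 2 + (y + y) = 2 + 2*y)
j(l, U) = (-3 + l)/(U + l)
Q(Z, J) = J + Z
Q(1*3, j(-1, K(-4, 3)))*(-86) = ((-3 - 1)/((2 + 2*(-4)) - 1) + 1*3)*(-86) = (-4/((2 - 8) - 1) + 3)*(-86) = (-4/(-6 - 1) + 3)*(-86) = (-4/(-7) + 3)*(-86) = (-⅐*(-4) + 3)*(-86) = (4/7 + 3)*(-86) = (25/7)*(-86) = -2150/7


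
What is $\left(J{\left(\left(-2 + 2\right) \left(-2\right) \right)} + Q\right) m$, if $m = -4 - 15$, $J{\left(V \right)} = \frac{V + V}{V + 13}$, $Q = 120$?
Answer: $-2280$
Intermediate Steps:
$J{\left(V \right)} = \frac{2 V}{13 + V}$
$m = -19$
$\left(J{\left(\left(-2 + 2\right) \left(-2\right) \right)} + Q\right) m = \left(\frac{2 \left(-2 + 2\right) \left(-2\right)}{13 + \left(-2 + 2\right) \left(-2\right)} + 120\right) \left(-19\right) = \left(\frac{2 \cdot 0 \left(-2\right)}{13 + 0 \left(-2\right)} + 120\right) \left(-19\right) = \left(2 \cdot 0 \frac{1}{13 + 0} + 120\right) \left(-19\right) = \left(2 \cdot 0 \cdot \frac{1}{13} + 120\right) \left(-19\right) = \left(0 + 120\right) \left(-19\right) = 120 \left(-19\right) = -2280$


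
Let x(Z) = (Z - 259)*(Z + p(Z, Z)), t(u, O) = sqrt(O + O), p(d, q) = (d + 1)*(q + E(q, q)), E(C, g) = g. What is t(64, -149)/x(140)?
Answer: -I*sqrt(298)/4714780 ≈ -3.6614e-6*I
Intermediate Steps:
p(d, q) = 2*q*(1 + d) (p(d, q) = (d + 1)*(q + q) = (1 + d)*(2*q) = 2*q*(1 + d))
t(u, O) = sqrt(2)*sqrt(O) (t(u, O) = sqrt(2*O) = sqrt(2)*sqrt(O))
x(Z) = (-259 + Z)*(Z + 2*Z*(1 + Z)) (x(Z) = (Z - 259)*(Z + 2*Z*(1 + Z)) = (-259 + Z)*(Z + 2*Z*(1 + Z)))
t(64, -149)/x(140) = (sqrt(2)*sqrt(-149))/((140*(-777 - 515*140 + 2*140**2))) = (sqrt(2)*(I*sqrt(149)))/((140*(-777 - 72100 + 2*19600))) = (I*sqrt(298))/((140*(-777 - 72100 + 39200))) = (I*sqrt(298))/((140*(-33677))) = (I*sqrt(298))/(-4714780) = (I*sqrt(298))*(-1/4714780) = -I*sqrt(298)/4714780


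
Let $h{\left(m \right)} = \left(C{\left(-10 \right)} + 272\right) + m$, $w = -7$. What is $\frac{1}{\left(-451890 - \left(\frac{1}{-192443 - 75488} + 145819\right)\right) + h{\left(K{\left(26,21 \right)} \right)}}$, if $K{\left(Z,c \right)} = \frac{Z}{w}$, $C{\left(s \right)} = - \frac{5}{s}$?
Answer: $- \frac{3751034}{2241018556739} \approx -1.6738 \cdot 10^{-6}$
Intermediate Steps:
$K{\left(Z,c \right)} = - \frac{Z}{7}$ ($K{\left(Z,c \right)} = \frac{Z}{-7} = Z \left(- \frac{1}{7}\right) = - \frac{Z}{7}$)
$h{\left(m \right)} = \frac{545}{2} + m$ ($h{\left(m \right)} = \left(- \frac{5}{-10} + 272\right) + m = \left(\left(-5\right) \left(- \frac{1}{10}\right) + 272\right) + m = \left(\frac{1}{2} + 272\right) + m = \frac{545}{2} + m$)
$\frac{1}{\left(-451890 - \left(\frac{1}{-192443 - 75488} + 145819\right)\right) + h{\left(K{\left(26,21 \right)} \right)}} = \frac{1}{\left(-451890 - \left(\frac{1}{-192443 - 75488} + 145819\right)\right) + \left(\frac{545}{2} - \frac{26}{7}\right)} = \frac{1}{\left(-451890 - \left(\frac{1}{-267931} + 145819\right)\right) + \left(\frac{545}{2} - \frac{26}{7}\right)} = \frac{1}{\left(-451890 - \left(- \frac{1}{267931} + 145819\right)\right) + \frac{3763}{14}} = \frac{1}{\left(-451890 - \frac{39069430488}{267931}\right) + \frac{3763}{14}} = \frac{1}{- \frac{160144770078}{267931} + \frac{3763}{14}} = \frac{1}{- \frac{2241018556739}{3751034}} = - \frac{3751034}{2241018556739}$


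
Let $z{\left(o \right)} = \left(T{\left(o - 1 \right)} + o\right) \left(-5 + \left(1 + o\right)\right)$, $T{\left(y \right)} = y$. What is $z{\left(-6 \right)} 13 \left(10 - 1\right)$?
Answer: $15210$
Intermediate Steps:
$z{\left(o \right)} = \left(-1 + 2 o\right) \left(-4 + o\right)$ ($z{\left(o \right)} = \left(\left(o - 1\right) + o\right) \left(-5 + \left(1 + o\right)\right) = \left(\left(-1 + o\right) + o\right) \left(-4 + o\right) = \left(-1 + 2 o\right) \left(-4 + o\right)$)
$z{\left(-6 \right)} 13 \left(10 - 1\right) = \left(4 - -54 + 2 \left(-6\right)^{2}\right) 13 \left(10 - 1\right) = \left(4 + 54 + 2 \cdot 36\right) 13 \cdot 9 = \left(4 + 54 + 72\right) 13 \cdot 9 = 130 \cdot 13 \cdot 9 = 1690 \cdot 9 = 15210$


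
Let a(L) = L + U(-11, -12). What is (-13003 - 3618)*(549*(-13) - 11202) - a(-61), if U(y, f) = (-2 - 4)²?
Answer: 304812544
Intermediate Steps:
U(y, f) = 36 (U(y, f) = (-6)² = 36)
a(L) = 36 + L (a(L) = L + 36 = 36 + L)
(-13003 - 3618)*(549*(-13) - 11202) - a(-61) = (-13003 - 3618)*(549*(-13) - 11202) - (36 - 61) = -16621*(-7137 - 11202) - 1*(-25) = -16621*(-18339) + 25 = 304812519 + 25 = 304812544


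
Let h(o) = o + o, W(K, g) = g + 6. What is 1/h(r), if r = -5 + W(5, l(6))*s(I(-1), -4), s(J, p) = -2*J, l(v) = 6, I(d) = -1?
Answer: 1/38 ≈ 0.026316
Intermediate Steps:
W(K, g) = 6 + g
r = 19 (r = -5 + (6 + 6)*(-2*(-1)) = -5 + 12*2 = -5 + 24 = 19)
h(o) = 2*o
1/h(r) = 1/(2*19) = 1/38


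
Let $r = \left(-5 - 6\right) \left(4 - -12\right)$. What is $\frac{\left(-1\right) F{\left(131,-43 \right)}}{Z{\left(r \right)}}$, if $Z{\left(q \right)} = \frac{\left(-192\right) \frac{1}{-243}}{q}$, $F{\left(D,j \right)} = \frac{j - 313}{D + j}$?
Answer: $- \frac{7209}{8} \approx -901.13$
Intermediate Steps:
$F{\left(D,j \right)} = \frac{-313 + j}{D + j}$
$r = -176$ ($r = - 11 \left(4 + 12\right) = \left(-11\right) 16 = -176$)
$Z{\left(q \right)} = \frac{64}{81 q}$ ($Z{\left(q \right)} = \frac{\left(-192\right) \left(- \frac{1}{243}\right)}{q} = \frac{64}{81 q}$)
$\frac{\left(-1\right) F{\left(131,-43 \right)}}{Z{\left(r \right)}} = \frac{\left(-1\right) \frac{-313 - 43}{131 - 43}}{\frac{64}{81} \frac{1}{-176}} = \frac{\left(-1\right) \frac{1}{88} \left(-356\right)}{\frac{64}{81} \left(- \frac{1}{176}\right)} = \frac{\left(-1\right) \frac{1}{88} \left(-356\right)}{- \frac{4}{891}} = \left(-1\right) \left(- \frac{89}{22}\right) \left(- \frac{891}{4}\right) = \frac{89}{22} \left(- \frac{891}{4}\right) = - \frac{7209}{8}$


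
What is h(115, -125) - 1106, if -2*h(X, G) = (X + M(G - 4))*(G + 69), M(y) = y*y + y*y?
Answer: 934010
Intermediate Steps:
M(y) = 2*y² (M(y) = y² + y² = 2*y²)
h(X, G) = -(69 + G)*(X + 2*(-4 + G)²)/2 (h(X, G) = -(X + 2*(G - 4)²)*(G + 69)/2 = -(X + 2*(-4 + G)²)*(69 + G)/2 = -(69 + G)*(X + 2*(-4 + G)²)/2)
h(115, -125) - 1106 = (-1104 - 1*(-125)³ - 61*(-125)² + 536*(-125) - 69/2*115 - ½*(-125)*115) - 1106 = (-1104 - 1*(-1953125) - 61*15625 - 67000 - 7935/2 + 14375/2) - 1106 = (-1104 + 1953125 - 953125 - 67000 - 7935/2 + 14375/2) - 1106 = 935116 - 1106 = 934010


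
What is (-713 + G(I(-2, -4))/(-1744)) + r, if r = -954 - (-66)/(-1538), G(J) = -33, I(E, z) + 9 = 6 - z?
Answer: -2235705887/1341136 ≈ -1667.0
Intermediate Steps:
I(E, z) = -3 - z (I(E, z) = -9 + (6 - z) = -3 - z)
r = -733659/769 (r = -954 - (-66)*(-1)/1538 = -954 - 1*33/769 = -954 - 33/769 = -733659/769 ≈ -954.04)
(-713 + G(I(-2, -4))/(-1744)) + r = (-713 - 33/(-1744)) - 733659/769 = (-713 - 33*(-1/1744)) - 733659/769 = (-713 + 33/1744) - 733659/769 = -1243439/1744 - 733659/769 = -2235705887/1341136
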